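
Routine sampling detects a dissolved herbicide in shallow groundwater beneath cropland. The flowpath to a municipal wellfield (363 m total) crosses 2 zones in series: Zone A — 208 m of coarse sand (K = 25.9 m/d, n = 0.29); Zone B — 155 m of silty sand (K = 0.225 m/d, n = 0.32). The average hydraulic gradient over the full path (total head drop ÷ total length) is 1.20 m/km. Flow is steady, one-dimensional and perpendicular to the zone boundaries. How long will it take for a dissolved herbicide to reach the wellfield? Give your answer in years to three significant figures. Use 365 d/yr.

482 years

For zones in series the flux q is common to all zones; the equivalent conductivity is the harmonic (thickness-weighted) mean, K_eq = L_total / Σ(L_j/K_j).
Σ(L/K) = 208/25.9 + 155/0.225 = 8.031 + 688.9 = 696.9 d
K_eq = L_total / Σ(L/K) = 363 / 696.9 = 0.5209 m/d
q = K_eq · i = 0.5209 × 0.0012 = 6.250e-4 m/d (same in every zone)
Zone A: v = q/n = 6.250e-4/0.29 = 0.002155 m/d → t_A = 208/0.002155 = 96510 d
Zone B: v = q/n = 6.250e-4/0.32 = 0.001953 m/d → t_B = 155/0.001953 = 79360 d
Total t = 96510 + 79360 = 175900 d
   = 175900 / 365 = 482 yr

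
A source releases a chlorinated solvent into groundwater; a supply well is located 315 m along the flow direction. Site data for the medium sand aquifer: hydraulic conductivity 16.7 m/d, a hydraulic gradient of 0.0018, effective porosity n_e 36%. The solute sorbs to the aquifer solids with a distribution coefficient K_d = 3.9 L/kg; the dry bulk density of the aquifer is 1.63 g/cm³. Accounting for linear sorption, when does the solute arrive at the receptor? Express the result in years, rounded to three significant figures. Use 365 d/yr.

193 years

Specific discharge q = 16.7 × 0.0018 = 0.03006 m/d
v = Ki/n = 16.7·0.0018/0.36 = 0.08350 m/d
Retardation R = 1 + ρ_b·K_d/n = 1 + 1.63×3.9/0.36 = 18.66
Contaminant velocity v_c = v/R = 0.08350/18.66 = 0.004475 m/d
t = L/v_c = 315/0.004475 = 70390 d
   = 70390/365 = 193 yr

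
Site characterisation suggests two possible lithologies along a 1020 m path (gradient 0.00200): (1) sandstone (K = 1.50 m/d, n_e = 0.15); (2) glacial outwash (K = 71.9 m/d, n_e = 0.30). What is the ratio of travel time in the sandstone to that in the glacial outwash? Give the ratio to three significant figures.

Unit 1 (sandstone): v = 1.50×0.0020/0.15 = 0.02000 m/d, t = 1020/0.02000 = 51000 d
Unit 2 (glacial outwash): v = 71.9×0.0020/0.30 = 0.4793 m/d, t = 1020/0.4793 = 2128 d
t(sandstone) / t(glacial outwash) = 51000/2128 = 24.0

24.0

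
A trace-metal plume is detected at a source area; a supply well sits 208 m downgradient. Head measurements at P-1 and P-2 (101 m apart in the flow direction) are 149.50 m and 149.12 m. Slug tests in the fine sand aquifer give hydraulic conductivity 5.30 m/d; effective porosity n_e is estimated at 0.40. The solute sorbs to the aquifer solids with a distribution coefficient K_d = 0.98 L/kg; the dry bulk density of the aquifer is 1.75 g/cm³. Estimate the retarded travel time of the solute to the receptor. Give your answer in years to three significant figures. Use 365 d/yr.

60.4 years

Hydraulic gradient i = (149.50 − 149.12) / 101 = 0.38 / 101 = 0.003762
Darcy flux q = K·i = 5.30 × 0.003762 = 0.01994 m/d
v = Ki/n = 5.30·0.003762/0.40 = 0.04985 m/d
Retardation R = 1 + ρ_b·K_d/n = 1 + 1.75×0.98/0.40 = 5.288
Contaminant velocity v_c = v/R = 0.04985/5.288 = 0.009428 m/d
t = L/v_c = 208/0.009428 = 22060 d
   = 22060/365 = 60.4 yr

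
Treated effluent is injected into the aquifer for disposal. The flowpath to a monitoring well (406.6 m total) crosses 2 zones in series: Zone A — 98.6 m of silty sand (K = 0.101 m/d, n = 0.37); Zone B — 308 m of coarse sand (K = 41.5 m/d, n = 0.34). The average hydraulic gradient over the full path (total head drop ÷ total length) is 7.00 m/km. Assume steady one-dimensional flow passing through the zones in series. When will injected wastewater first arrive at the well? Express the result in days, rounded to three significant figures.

Steady 1-D flow in series ⇒ the Darcy flux q is identical in every zone and the zone head losses add (resistances L/K in series).
Σ(L/K) = 98.6/0.101 + 308/41.5 = 976.2 + 7.422 = 983.7 d
K_eq = L_total / Σ(L/K) = 406.6 / 983.7 = 0.4134 m/d
q = K_eq · i = 0.4134 × 0.0070 = 0.002893 m/d (same in every zone)
Zone A: v = q/n = 0.002893/0.37 = 0.007820 m/d → t_A = 98.6/0.007820 = 12610 d
Zone B: v = q/n = 0.002893/0.34 = 0.008510 m/d → t_B = 308/0.008510 = 36190 d
Total t = 12610 + 36190 = 48800 d

48800 days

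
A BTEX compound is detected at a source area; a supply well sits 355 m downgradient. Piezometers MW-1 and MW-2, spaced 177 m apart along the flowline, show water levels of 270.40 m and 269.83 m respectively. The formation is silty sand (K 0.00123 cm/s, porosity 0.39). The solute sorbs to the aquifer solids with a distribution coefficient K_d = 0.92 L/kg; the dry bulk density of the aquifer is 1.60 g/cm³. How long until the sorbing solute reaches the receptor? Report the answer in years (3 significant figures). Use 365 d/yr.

Hydraulic gradient i = (270.40 − 269.83) / 177 = 0.57 / 177 = 0.003220
K = 0.00123 cm/s × 864 = 1.063 m/d
Specific discharge q = 1.063 × 0.003220 = 0.003422 m/d
Seepage velocity v = q / n = 0.003422 / 0.39 = 0.008775 m/d
Retardation R = 1 + ρ_b·K_d/n = 1 + 1.60×0.92/0.39 = 4.774
Contaminant velocity v_c = v/R = 0.008775/4.774 = 0.001838 m/d
t = L/v_c = 355/0.001838 = 193100 d
   = 193100/365 = 529 yr

529 years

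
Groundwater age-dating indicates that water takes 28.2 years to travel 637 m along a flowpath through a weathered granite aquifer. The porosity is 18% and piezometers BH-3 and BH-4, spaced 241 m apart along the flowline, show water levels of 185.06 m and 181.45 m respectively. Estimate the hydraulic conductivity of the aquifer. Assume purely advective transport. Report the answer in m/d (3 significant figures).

Hydraulic gradient i = (185.06 − 181.45) / 241 = 3.61 / 241 = 0.01498
t = 28.2 years = 10290 d
v = L / t = 637 / 10290 = 0.06189 m/d
K = v · n / i = 0.06189 × 0.18 / 0.01498 = 0.744 m/d

0.744 m/d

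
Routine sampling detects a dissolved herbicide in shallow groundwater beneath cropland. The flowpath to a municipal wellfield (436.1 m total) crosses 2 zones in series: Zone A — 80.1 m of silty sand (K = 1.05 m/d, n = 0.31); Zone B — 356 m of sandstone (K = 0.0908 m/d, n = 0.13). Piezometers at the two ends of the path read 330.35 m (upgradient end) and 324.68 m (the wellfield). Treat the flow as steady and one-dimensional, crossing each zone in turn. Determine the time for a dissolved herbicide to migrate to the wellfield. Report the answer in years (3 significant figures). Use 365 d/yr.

137 years

Total head drop ΔH = 330.35 − 324.68 = 5.67 m
Continuity: the same q passes through each zone, so ΔH = q·Σ(L_j/K_j) — the zones act as resistances in series.
Σ(L/K) = 80.1/1.05 + 356/0.0908 = 76.29 + 3921 = 3997 d
q = ΔH / Σ(L/K) = 5.67 / 3997 = 0.001419 m/d (same in every zone)
Zone A: v = q/n = 0.001419/0.31 = 0.004576 m/d → t_A = 80.1/0.004576 = 17500 d
Zone B: v = q/n = 0.001419/0.13 = 0.01091 m/d → t_B = 356/0.01091 = 32620 d
Total t = 17500 + 32620 = 50130 d
   = 50130 / 365 = 137 yr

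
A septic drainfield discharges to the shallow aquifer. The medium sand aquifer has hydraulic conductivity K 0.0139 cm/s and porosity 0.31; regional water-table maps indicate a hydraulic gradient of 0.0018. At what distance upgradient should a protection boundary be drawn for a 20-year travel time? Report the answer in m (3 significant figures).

K = 0.0139 cm/s × 864 = 12.01 m/d
q = Ki = 12.01 × 0.0018 = 0.02162 m/d
v = Ki/n = 12.01·0.0018/0.31 = 0.06973 m/d
T = 20 yr × 365 = 7300 d
L = v × T = 0.06973 × 7300 = 509.1 m

509 m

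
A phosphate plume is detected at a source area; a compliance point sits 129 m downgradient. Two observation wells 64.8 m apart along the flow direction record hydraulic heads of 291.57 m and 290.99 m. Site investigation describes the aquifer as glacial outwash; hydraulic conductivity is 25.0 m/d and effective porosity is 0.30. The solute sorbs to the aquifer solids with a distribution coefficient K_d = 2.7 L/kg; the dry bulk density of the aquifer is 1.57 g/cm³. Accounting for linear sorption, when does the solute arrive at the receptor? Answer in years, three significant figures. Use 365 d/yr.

7.17 years

Hydraulic gradient i = (291.57 − 290.99) / 64.8 = 0.58 / 64.8 = 0.008951
Specific discharge q = 25.0 × 0.008951 = 0.2238 m/d
Average linear velocity = 0.2238 / 0.30 = 0.7459 m/d
Retardation R = 1 + ρ_b·K_d/n = 1 + 1.57×2.7/0.30 = 15.13
Contaminant velocity v_c = v/R = 0.7459/15.13 = 0.04930 m/d
t = L/v_c = 129/0.04930 = 2617 d
   = 2617/365 = 7.17 yr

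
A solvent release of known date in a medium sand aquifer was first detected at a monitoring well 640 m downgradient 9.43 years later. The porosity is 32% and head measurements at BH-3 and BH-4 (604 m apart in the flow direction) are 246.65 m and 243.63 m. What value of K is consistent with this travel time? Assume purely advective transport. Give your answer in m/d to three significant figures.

11.9 m/d

Hydraulic gradient i = (246.65 − 243.63) / 604 = 3.02 / 604 = 0.005000
t = 9.43 years = 3442 d
v = L / t = 640 / 3442 = 0.1859 m/d
K = v · n / i = 0.1859 × 0.32 / 0.005000 = 11.9 m/d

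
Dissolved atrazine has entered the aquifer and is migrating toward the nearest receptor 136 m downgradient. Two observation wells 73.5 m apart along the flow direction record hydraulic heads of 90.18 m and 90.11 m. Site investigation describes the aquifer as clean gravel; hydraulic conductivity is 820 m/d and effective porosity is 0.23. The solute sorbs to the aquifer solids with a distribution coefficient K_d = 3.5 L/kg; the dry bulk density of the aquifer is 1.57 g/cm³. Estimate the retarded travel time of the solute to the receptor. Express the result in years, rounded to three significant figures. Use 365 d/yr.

Hydraulic gradient i = (90.18 − 90.11) / 73.5 = 0.07 / 73.5 = 9.524e-4
Darcy flux q = K·i = 820 × 9.524e-4 = 0.7810 m/d
Average linear velocity = 0.7810 / 0.23 = 3.395 m/d
Retardation R = 1 + ρ_b·K_d/n = 1 + 1.57×3.5/0.23 = 24.89
Contaminant velocity v_c = v/R = 3.395/24.89 = 0.1364 m/d
t = L/v_c = 136/0.1364 = 997.0 d
   = 997.0/365 = 2.73 yr

2.73 years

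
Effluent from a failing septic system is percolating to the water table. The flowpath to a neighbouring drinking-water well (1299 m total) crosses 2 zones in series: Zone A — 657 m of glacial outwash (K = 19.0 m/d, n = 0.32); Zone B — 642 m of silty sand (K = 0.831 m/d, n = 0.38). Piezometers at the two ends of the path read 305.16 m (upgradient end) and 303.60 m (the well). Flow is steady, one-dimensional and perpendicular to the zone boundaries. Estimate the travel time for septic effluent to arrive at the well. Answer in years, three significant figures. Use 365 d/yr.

Total head drop ΔH = 305.16 − 303.60 = 1.56 m
Continuity: the same q passes through each zone, so ΔH = q·Σ(L_j/K_j) — the zones act as resistances in series.
Σ(L/K) = 657/19.0 + 642/0.831 = 34.58 + 772.6 = 807.1 d
q = ΔH / Σ(L/K) = 1.56 / 807.1 = 0.001933 m/d (same in every zone)
Zone A: v = q/n = 0.001933/0.32 = 0.006040 m/d → t_A = 657/0.006040 = 108800 d
Zone B: v = q/n = 0.001933/0.38 = 0.005086 m/d → t_B = 642/0.005086 = 126200 d
Total t = 108800 + 126200 = 235000 d
   = 235000 / 365 = 644 yr

644 years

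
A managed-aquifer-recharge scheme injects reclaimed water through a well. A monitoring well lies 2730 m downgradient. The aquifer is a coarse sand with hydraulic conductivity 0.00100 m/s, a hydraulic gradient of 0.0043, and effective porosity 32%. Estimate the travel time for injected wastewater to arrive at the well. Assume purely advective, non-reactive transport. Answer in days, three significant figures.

2350 days

K = 0.00100 m/s × 86400 s/d = 86.40 m/d
Specific discharge q = 86.40 × 0.0043 = 0.3715 m/d
v_s = q/n_e = 0.3715/0.32 = 1.161 m/d
t = L / v = 2730 / 1.161 = 2351 d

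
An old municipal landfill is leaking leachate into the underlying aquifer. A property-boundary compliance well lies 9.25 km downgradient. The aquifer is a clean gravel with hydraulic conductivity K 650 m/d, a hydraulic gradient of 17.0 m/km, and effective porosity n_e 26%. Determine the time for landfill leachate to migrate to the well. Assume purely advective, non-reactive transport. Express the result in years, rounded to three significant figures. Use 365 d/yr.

0.596 years

Specific discharge q = 650 × 0.017 = 11.05 m/d
v = Ki/n = 650·0.017/0.26 = 42.50 m/d
L = 9.25 km = 9250 m
t = L / v = 9250 / 42.50 = 217.6 d
   = 217.6 / 365 = 0.596 yr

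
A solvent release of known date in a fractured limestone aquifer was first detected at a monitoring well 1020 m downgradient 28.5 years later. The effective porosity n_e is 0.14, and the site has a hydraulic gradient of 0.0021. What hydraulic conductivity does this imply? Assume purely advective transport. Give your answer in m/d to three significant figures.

t = 28.5 years = 10400 d
v = L / t = 1020 / 10400 = 0.09805 m/d
K = v · n / i = 0.09805 × 0.14 / 0.0021 = 6.54 m/d

6.54 m/d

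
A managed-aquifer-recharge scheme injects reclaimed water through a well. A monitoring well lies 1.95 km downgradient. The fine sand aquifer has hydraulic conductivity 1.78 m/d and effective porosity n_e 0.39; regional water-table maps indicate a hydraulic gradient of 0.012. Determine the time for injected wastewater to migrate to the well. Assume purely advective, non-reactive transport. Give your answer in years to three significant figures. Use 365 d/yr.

97.5 years

q = Ki = 1.78 × 0.012 = 0.02136 m/d
v_s = q/n_e = 0.02136/0.39 = 0.05477 m/d
L = 1.95 km = 1950 m
t = L / v = 1950 / 0.05477 = 35600 d
   = 35600 / 365 = 97.5 yr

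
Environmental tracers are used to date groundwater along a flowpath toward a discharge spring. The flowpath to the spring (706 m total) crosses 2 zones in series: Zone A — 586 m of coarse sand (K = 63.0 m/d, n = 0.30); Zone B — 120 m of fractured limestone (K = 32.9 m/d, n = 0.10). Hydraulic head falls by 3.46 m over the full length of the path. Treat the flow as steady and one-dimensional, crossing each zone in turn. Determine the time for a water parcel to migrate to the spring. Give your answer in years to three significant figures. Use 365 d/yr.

Continuity: the same q passes through each zone, so ΔH = q·Σ(L_j/K_j) — the zones act as resistances in series.
Σ(L/K) = 586/63.0 + 120/32.9 = 9.302 + 3.647 = 12.95 d
q = ΔH / Σ(L/K) = 3.46 / 12.95 = 0.2672 m/d (same in every zone)
Zone A: v = q/n = 0.2672/0.30 = 0.8907 m/d → t_A = 586/0.8907 = 657.9 d
Zone B: v = q/n = 0.2672/0.10 = 2.672 m/d → t_B = 120/2.672 = 44.91 d
Total t = 657.9 + 44.91 = 702.8 d
   = 702.8 / 365 = 1.93 yr

1.93 years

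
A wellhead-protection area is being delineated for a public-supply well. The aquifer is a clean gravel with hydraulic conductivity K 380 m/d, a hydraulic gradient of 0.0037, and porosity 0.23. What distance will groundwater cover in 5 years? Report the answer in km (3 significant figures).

11.2 km

q = Ki = 380 × 0.0037 = 1.406 m/d
v = Ki/n = 380·0.0037/0.23 = 6.113 m/d
T = 5 yr × 365 = 1825 d
L = v × T = 6.113 × 1825 = 11160 m
   = 11.2 km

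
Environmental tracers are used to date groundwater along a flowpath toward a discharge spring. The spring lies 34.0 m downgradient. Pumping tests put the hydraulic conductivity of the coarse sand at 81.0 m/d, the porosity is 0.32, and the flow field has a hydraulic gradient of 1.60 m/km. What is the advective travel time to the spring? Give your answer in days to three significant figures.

84.0 days

Specific discharge q = 81.0 × 0.0016 = 0.1296 m/d
Seepage velocity v = q / n = 0.1296 / 0.32 = 0.4050 m/d
t = L / v = 34.0 / 0.4050 = 83.95 d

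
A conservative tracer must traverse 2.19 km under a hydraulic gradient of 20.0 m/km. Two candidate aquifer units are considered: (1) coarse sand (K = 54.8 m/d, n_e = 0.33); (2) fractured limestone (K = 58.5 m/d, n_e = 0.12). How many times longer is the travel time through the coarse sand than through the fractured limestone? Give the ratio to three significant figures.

2.94

Unit 1 (coarse sand): v = 54.8×0.020/0.33 = 3.321 m/d, t = 2190/3.321 = 659.4 d
Unit 2 (fractured limestone): v = 58.5×0.020/0.12 = 9.750 m/d, t = 2190/9.750 = 224.6 d
t(coarse sand) / t(fractured limestone) = 659.4/224.6 = 2.94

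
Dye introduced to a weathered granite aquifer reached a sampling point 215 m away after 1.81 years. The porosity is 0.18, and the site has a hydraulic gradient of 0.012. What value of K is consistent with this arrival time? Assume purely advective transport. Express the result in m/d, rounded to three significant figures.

t = 1.81 years = 660.7 d
v = L / t = 215 / 660.7 = 0.3254 m/d
K = v · n / i = 0.3254 × 0.18 / 0.012 = 4.88 m/d

4.88 m/d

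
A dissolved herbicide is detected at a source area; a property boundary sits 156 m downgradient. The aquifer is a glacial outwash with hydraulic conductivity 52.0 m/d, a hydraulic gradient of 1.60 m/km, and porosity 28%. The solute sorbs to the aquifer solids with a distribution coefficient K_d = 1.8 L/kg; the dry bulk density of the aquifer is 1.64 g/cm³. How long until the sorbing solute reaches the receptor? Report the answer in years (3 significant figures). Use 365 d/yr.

16.6 years

Specific discharge q = 52.0 × 0.0016 = 0.08320 m/d
v = Ki/n = 52.0·0.0016/0.28 = 0.2971 m/d
Retardation R = 1 + ρ_b·K_d/n = 1 + 1.64×1.8/0.28 = 11.54
Contaminant velocity v_c = v/R = 0.2971/11.54 = 0.02574 m/d
t = L/v_c = 156/0.02574 = 6060 d
   = 6060/365 = 16.6 yr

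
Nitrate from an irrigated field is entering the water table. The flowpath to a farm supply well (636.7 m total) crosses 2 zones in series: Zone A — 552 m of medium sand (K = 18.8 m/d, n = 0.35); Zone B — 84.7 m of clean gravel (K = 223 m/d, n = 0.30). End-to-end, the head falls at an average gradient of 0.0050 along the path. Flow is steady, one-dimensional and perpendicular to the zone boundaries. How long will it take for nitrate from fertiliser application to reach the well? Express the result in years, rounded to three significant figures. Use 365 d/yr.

Steady 1-D flow in series ⇒ the Darcy flux q is identical in every zone and the zone head losses add (resistances L/K in series).
Σ(L/K) = 552/18.8 + 84.7/223 = 29.36 + 0.3798 = 29.74 d
K_eq = L_total / Σ(L/K) = 636.7 / 29.74 = 21.41 m/d
q = K_eq · i = 21.41 × 0.0050 = 0.1070 m/d (same in every zone)
Zone A: v = q/n = 0.1070/0.35 = 0.3058 m/d → t_A = 552/0.3058 = 1805 d
Zone B: v = q/n = 0.1070/0.30 = 0.3568 m/d → t_B = 84.7/0.3568 = 237.4 d
Total t = 1805 + 237.4 = 2042 d
   = 2042 / 365 = 5.60 yr

5.60 years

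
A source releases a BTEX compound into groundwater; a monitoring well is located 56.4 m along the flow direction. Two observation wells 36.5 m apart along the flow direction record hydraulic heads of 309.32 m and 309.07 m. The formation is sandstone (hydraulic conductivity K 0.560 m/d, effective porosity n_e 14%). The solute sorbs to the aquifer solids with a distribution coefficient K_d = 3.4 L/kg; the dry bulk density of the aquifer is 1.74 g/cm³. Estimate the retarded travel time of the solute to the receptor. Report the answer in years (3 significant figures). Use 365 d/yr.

Hydraulic gradient i = (309.32 − 309.07) / 36.5 = 0.25 / 36.5 = 0.006849
Darcy flux q = K·i = 0.560 × 0.006849 = 0.003836 m/d
v_s = q/n_e = 0.003836/0.14 = 0.02740 m/d
Retardation R = 1 + ρ_b·K_d/n = 1 + 1.74×3.4/0.14 = 43.26
Contaminant velocity v_c = v/R = 0.02740/43.26 = 6.334e-4 m/d
t = L/v_c = 56.4/6.334e-4 = 89050 d
   = 89050/365 = 244 yr

244 years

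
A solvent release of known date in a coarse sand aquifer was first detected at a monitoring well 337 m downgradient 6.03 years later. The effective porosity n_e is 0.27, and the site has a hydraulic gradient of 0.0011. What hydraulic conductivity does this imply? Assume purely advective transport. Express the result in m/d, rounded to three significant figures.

t = 6.03 years = 2201 d
v = L / t = 337 / 2201 = 0.1531 m/d
K = v · n / i = 0.1531 × 0.27 / 0.0011 = 37.6 m/d

37.6 m/d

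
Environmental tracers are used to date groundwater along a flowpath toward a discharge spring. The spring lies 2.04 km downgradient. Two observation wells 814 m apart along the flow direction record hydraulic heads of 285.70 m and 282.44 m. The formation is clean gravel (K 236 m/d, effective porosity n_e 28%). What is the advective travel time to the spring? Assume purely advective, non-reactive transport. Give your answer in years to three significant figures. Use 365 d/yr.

1.66 years

Hydraulic gradient i = (285.70 − 282.44) / 814 = 3.26 / 814 = 0.004005
Darcy flux q = K·i = 236 × 0.004005 = 0.9452 m/d
Average linear velocity = 0.9452 / 0.28 = 3.376 m/d
L = 2.04 km = 2040 m
t = L / v = 2040 / 3.376 = 604.3 d
   = 604.3 / 365 = 1.66 yr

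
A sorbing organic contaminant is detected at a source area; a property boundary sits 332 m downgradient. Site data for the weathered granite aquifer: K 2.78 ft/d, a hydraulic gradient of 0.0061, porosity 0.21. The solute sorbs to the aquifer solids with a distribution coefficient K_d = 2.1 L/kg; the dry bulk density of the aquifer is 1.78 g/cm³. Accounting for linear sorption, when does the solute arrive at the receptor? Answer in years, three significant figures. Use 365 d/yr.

695 years

K = 2.78 ft/d × 0.3048 = 0.8473 m/d
Specific discharge q = 0.8473 × 0.0061 = 0.005169 m/d
Average linear velocity = 0.005169 / 0.21 = 0.02461 m/d
Retardation R = 1 + ρ_b·K_d/n = 1 + 1.78×2.1/0.21 = 18.80
Contaminant velocity v_c = v/R = 0.02461/18.80 = 0.001309 m/d
t = L/v_c = 332/0.001309 = 253600 d
   = 253600/365 = 695 yr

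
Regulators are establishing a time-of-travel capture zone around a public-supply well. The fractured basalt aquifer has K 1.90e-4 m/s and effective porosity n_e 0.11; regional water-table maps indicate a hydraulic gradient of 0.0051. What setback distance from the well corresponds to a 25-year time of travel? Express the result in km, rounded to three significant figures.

K = 1.90e-4 m/s × 86400 s/d = 16.42 m/d
Darcy flux q = K·i = 16.42 × 0.0051 = 0.08372 m/d
v_s = q/n_e = 0.08372/0.11 = 0.7611 m/d
T = 25 yr × 365 = 9125 d
L = v × T = 0.7611 × 9125 = 6945 m
   = 6.95 km

6.95 km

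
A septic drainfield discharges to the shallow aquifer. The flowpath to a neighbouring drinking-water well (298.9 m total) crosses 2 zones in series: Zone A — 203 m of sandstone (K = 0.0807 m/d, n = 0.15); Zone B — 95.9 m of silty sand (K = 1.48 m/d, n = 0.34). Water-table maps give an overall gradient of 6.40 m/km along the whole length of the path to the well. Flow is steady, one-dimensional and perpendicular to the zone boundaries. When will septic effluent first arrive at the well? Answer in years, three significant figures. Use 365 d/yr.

233 years

Steady 1-D flow in series ⇒ the Darcy flux q is identical in every zone and the zone head losses add (resistances L/K in series).
Σ(L/K) = 203/0.0807 + 95.9/1.48 = 2515 + 64.80 = 2580 d
K_eq = L_total / Σ(L/K) = 298.9 / 2580 = 0.1158 m/d
q = K_eq · i = 0.1158 × 0.0064 = 7.414e-4 m/d (same in every zone)
Zone A: v = q/n = 7.414e-4/0.15 = 0.004942 m/d → t_A = 203/0.004942 = 41070 d
Zone B: v = q/n = 7.414e-4/0.34 = 0.002181 m/d → t_B = 95.9/0.002181 = 43980 d
Total t = 41070 + 43980 = 85050 d
   = 85050 / 365 = 233 yr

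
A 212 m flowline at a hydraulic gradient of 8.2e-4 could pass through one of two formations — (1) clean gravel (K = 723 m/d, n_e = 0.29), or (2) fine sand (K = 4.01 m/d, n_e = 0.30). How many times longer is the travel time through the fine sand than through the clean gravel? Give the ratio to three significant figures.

Unit 1 (clean gravel): v = 723×8.2e-4/0.29 = 2.044 m/d, t = 212/2.044 = 103.7 d
Unit 2 (fine sand): v = 4.01×8.2e-4/0.30 = 0.01096 m/d, t = 212/0.01096 = 19340 d
t(fine sand) / t(clean gravel) = 19340/103.7 = 187

187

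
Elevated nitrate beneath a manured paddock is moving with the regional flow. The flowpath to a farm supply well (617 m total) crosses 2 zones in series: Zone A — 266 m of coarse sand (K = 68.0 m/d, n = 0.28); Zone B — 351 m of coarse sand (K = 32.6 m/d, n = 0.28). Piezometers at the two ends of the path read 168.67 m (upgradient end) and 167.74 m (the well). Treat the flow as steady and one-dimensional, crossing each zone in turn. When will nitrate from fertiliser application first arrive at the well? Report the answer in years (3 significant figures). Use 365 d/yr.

7.47 years

Total head drop ΔH = 168.67 − 167.74 = 0.93 m
Steady 1-D flow in series ⇒ the Darcy flux q is identical in every zone and the zone head losses add (resistances L/K in series).
Σ(L/K) = 266/68.0 + 351/32.6 = 3.912 + 10.77 = 14.68 d
q = ΔH / Σ(L/K) = 0.93 / 14.68 = 0.06336 m/d (same in every zone)
Zone A: v = q/n = 0.06336/0.28 = 0.2263 m/d → t_A = 266/0.2263 = 1176 d
Zone B: v = q/n = 0.06336/0.28 = 0.2263 m/d → t_B = 351/0.2263 = 1551 d
Total t = 1176 + 1551 = 2727 d
   = 2727 / 365 = 7.47 yr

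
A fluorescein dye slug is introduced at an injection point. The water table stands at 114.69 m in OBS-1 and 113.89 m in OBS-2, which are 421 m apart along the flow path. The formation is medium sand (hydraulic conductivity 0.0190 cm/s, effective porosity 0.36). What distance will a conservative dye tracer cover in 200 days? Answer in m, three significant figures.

Hydraulic gradient i = (114.69 − 113.89) / 421 = 0.80 / 421 = 0.001900
K = 0.0190 cm/s × 864 = 16.42 m/d
q = Ki = 16.42 × 0.001900 = 0.03119 m/d
Seepage velocity v = q / n = 0.03119 / 0.36 = 0.08665 m/d
L = v × T = 0.08665 × 200 = 17.33 m

17.3 m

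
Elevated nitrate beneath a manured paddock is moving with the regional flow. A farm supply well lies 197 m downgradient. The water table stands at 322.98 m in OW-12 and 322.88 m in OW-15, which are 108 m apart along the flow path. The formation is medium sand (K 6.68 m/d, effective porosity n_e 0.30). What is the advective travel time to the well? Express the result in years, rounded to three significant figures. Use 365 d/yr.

Hydraulic gradient i = (322.98 − 322.88) / 108 = 0.10 / 108 = 9.259e-4
Specific discharge q = 6.68 × 9.259e-4 = 0.006185 m/d
Seepage velocity v = q / n = 0.006185 / 0.30 = 0.02062 m/d
t = L / v = 197 / 0.02062 = 9555 d
   = 9555 / 365 = 26.2 yr

26.2 years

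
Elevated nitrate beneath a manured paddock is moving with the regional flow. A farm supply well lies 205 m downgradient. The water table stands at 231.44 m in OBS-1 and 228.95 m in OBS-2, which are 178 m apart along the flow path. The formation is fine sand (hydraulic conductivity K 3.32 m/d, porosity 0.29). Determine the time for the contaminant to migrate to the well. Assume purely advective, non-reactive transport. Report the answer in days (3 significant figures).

1280 days

Hydraulic gradient i = (231.44 − 228.95) / 178 = 2.49 / 178 = 0.01399
Specific discharge q = 3.32 × 0.01399 = 0.04644 m/d
Seepage velocity v = q / n = 0.04644 / 0.29 = 0.1601 m/d
t = L / v = 205 / 0.1601 = 1280 d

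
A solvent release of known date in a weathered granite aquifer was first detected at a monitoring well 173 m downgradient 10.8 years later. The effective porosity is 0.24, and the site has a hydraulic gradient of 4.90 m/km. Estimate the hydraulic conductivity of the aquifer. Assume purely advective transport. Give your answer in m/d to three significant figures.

t = 10.8 years = 3942 d
v = L / t = 173 / 3942 = 0.04389 m/d
K = v · n / i = 0.04389 × 0.24 / 0.0049 = 2.15 m/d

2.15 m/d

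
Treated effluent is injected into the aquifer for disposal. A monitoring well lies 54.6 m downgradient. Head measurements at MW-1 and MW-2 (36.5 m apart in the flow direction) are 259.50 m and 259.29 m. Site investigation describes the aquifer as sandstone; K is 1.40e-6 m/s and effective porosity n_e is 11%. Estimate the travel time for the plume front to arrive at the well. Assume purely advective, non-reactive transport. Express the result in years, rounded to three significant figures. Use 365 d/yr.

Hydraulic gradient i = (259.50 − 259.29) / 36.5 = 0.21 / 36.5 = 0.005753
K = 1.40e-6 m/s × 86400 s/d = 0.1210 m/d
q = Ki = 0.1210 × 0.005753 = 6.959e-4 m/d
v_s = q/n_e = 6.959e-4/0.11 = 0.006327 m/d
t = L / v = 54.6 / 0.006327 = 8630 d
   = 8630 / 365 = 23.6 yr

23.6 years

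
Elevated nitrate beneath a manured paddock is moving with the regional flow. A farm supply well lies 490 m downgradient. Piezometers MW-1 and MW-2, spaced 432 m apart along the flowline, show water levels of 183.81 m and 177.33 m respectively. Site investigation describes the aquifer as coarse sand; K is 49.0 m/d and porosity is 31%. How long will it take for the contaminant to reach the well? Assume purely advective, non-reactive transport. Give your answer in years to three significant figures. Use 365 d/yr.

Hydraulic gradient i = (183.81 − 177.33) / 432 = 6.48 / 432 = 0.01500
q = Ki = 49.0 × 0.01500 = 0.7350 m/d
v_s = q/n_e = 0.7350/0.31 = 2.371 m/d
t = L / v = 490 / 2.371 = 206.7 d
   = 206.7 / 365 = 0.566 yr

0.566 years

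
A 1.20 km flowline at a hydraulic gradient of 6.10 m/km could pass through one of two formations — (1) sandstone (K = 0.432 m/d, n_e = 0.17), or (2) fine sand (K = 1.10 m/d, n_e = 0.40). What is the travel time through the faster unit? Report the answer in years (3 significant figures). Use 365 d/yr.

196 years

Unit 1 (sandstone): v = 0.432×0.0061/0.17 = 0.01550 m/d, t = 1200/0.01550 = 77410 d
Unit 2 (fine sand): v = 1.10×0.0061/0.40 = 0.01678 m/d, t = 1200/0.01678 = 71540 d
Faster: 71540 d / 365 = 196 yr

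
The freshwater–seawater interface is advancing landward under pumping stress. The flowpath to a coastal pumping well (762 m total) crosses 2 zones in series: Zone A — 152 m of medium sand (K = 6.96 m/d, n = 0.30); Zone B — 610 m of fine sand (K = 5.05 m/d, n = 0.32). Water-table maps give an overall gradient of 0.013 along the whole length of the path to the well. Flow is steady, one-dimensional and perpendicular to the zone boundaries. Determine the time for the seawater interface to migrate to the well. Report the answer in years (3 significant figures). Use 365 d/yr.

For zones in series the flux q is common to all zones; the equivalent conductivity is the harmonic (thickness-weighted) mean, K_eq = L_total / Σ(L_j/K_j).
Σ(L/K) = 152/6.96 + 610/5.05 = 21.84 + 120.8 = 142.6 d
K_eq = L_total / Σ(L/K) = 762 / 142.6 = 5.342 m/d
q = K_eq · i = 5.342 × 0.013 = 0.06945 m/d (same in every zone)
Zone A: v = q/n = 0.06945/0.30 = 0.2315 m/d → t_A = 152/0.2315 = 656.6 d
Zone B: v = q/n = 0.06945/0.32 = 0.2170 m/d → t_B = 610/0.2170 = 2811 d
Total t = 656.6 + 2811 = 3467 d
   = 3467 / 365 = 9.50 yr

9.50 years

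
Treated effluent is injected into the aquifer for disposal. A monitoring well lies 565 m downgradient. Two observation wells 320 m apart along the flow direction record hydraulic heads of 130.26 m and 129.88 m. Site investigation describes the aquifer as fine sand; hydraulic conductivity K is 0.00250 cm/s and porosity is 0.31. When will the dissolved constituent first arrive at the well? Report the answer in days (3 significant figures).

68300 days

Hydraulic gradient i = (130.26 − 129.88) / 320 = 0.38 / 320 = 0.001188
K = 0.00250 cm/s × 864 = 2.160 m/d
q = Ki = 2.160 × 0.001188 = 0.002565 m/d
v_s = q/n_e = 0.002565/0.31 = 0.008274 m/d
t = L / v = 565 / 0.008274 = 68280 d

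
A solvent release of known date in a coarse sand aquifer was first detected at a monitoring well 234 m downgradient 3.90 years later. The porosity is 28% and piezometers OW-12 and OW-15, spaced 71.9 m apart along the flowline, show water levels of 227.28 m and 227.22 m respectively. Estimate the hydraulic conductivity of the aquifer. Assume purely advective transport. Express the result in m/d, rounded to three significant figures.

55.2 m/d

Hydraulic gradient i = (227.28 − 227.22) / 71.9 = 0.06 / 71.9 = 8.345e-4
t = 3.90 years = 1424 d
v = L / t = 234 / 1424 = 0.1644 m/d
K = v · n / i = 0.1644 × 0.28 / 8.345e-4 = 55.2 m/d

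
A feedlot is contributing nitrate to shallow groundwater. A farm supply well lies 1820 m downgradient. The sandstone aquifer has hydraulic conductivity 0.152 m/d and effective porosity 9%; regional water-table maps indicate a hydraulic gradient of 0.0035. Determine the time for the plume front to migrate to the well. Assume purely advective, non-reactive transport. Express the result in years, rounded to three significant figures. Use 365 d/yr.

844 years

Darcy flux q = K·i = 0.152 × 0.0035 = 5.320e-4 m/d
Seepage velocity v = q / n = 5.320e-4 / 0.09 = 0.005911 m/d
t = L / v = 1820 / 0.005911 = 307900 d
   = 307900 / 365 = 844 yr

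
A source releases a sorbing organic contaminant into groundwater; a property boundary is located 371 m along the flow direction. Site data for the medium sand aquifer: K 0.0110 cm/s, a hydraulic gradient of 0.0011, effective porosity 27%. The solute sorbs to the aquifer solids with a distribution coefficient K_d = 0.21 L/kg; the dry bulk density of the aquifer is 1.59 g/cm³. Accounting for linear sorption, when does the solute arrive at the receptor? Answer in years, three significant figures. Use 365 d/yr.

58.7 years

K = 0.0110 cm/s × 864 = 9.504 m/d
Darcy flux q = K·i = 9.504 × 0.0011 = 0.01045 m/d
v = Ki/n = 9.504·0.0011/0.27 = 0.03872 m/d
Retardation R = 1 + ρ_b·K_d/n = 1 + 1.59×0.21/0.27 = 2.237
Contaminant velocity v_c = v/R = 0.03872/2.237 = 0.01731 m/d
t = L/v_c = 371/0.01731 = 21430 d
   = 21430/365 = 58.7 yr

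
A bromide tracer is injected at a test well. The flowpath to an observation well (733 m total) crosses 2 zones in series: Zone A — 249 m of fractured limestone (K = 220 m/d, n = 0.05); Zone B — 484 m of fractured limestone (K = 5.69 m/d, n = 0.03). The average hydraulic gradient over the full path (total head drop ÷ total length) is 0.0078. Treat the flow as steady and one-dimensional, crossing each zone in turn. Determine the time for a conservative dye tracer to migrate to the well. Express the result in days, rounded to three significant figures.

407 days

For zones in series the flux q is common to all zones; the equivalent conductivity is the harmonic (thickness-weighted) mean, K_eq = L_total / Σ(L_j/K_j).
Σ(L/K) = 249/220 + 484/5.69 = 1.132 + 85.06 = 86.19 d
K_eq = L_total / Σ(L/K) = 733 / 86.19 = 8.504 m/d
q = K_eq · i = 8.504 × 0.0078 = 0.06633 m/d (same in every zone)
Zone A: v = q/n = 0.06633/0.05 = 1.327 m/d → t_A = 249/1.327 = 187.7 d
Zone B: v = q/n = 0.06633/0.03 = 2.211 m/d → t_B = 484/2.211 = 218.9 d
Total t = 187.7 + 218.9 = 406.6 d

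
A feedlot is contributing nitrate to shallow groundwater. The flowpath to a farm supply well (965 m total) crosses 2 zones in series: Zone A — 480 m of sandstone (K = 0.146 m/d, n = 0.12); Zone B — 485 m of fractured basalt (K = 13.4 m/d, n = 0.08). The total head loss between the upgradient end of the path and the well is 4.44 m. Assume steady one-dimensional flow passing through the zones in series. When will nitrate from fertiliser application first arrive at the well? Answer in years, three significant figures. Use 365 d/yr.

Continuity: the same q passes through each zone, so ΔH = q·Σ(L_j/K_j) — the zones act as resistances in series.
Σ(L/K) = 480/0.146 + 485/13.4 = 3288 + 36.19 = 3324 d
q = ΔH / Σ(L/K) = 4.44 / 3324 = 0.001336 m/d (same in every zone)
Zone A: v = q/n = 0.001336/0.12 = 0.01113 m/d → t_A = 480/0.01113 = 43120 d
Zone B: v = q/n = 0.001336/0.08 = 0.01670 m/d → t_B = 485/0.01670 = 29050 d
Total t = 43120 + 29050 = 72170 d
   = 72170 / 365 = 198 yr

198 years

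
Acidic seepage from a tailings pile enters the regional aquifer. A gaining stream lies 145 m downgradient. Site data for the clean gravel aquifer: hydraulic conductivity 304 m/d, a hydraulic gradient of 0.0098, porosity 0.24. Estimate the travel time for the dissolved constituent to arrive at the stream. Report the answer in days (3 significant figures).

11.7 days

q = Ki = 304 × 0.0098 = 2.979 m/d
v_s = q/n_e = 2.979/0.24 = 12.41 m/d
t = L / v = 145 / 12.41 = 11.68 d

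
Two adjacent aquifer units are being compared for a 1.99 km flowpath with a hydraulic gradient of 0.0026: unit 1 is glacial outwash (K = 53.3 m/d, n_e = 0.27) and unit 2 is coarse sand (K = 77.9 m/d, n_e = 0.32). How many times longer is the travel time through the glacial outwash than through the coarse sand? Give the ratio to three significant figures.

Unit 1 (glacial outwash): v = 53.3×0.0026/0.27 = 0.5133 m/d, t = 1990/0.5133 = 3877 d
Unit 2 (coarse sand): v = 77.9×0.0026/0.32 = 0.6329 m/d, t = 1990/0.6329 = 3144 d
t(glacial outwash) / t(coarse sand) = 3877/3144 = 1.23

1.23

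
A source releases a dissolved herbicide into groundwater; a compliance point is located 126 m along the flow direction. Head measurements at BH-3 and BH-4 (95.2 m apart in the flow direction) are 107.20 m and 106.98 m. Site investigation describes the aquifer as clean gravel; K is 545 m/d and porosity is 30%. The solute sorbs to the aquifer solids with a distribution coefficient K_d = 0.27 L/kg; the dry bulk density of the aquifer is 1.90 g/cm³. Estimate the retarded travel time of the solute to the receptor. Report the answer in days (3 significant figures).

81.3 days

Hydraulic gradient i = (107.20 − 106.98) / 95.2 = 0.22 / 95.2 = 0.002311
Specific discharge q = 545 × 0.002311 = 1.259 m/d
Average linear velocity = 1.259 / 0.30 = 4.198 m/d
Retardation R = 1 + ρ_b·K_d/n = 1 + 1.90×0.27/0.30 = 2.710
Contaminant velocity v_c = v/R = 4.198/2.710 = 1.549 m/d
t = L/v_c = 126/1.549 = 81.34 d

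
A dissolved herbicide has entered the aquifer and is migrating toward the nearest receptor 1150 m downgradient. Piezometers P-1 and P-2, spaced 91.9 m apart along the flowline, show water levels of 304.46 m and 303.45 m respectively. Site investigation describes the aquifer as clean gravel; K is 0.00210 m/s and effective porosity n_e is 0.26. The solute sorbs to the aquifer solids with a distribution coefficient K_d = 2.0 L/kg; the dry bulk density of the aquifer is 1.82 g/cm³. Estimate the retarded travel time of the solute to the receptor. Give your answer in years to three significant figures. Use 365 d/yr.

Hydraulic gradient i = (304.46 − 303.45) / 91.9 = 1.01 / 91.9 = 0.01099
K = 0.00210 m/s × 86400 s/d = 181.4 m/d
Darcy flux q = K·i = 181.4 × 0.01099 = 1.994 m/d
v = Ki/n = 181.4·0.01099/0.26 = 7.669 m/d
Retardation R = 1 + ρ_b·K_d/n = 1 + 1.82×2.0/0.26 = 15.00
Contaminant velocity v_c = v/R = 7.669/15.00 = 0.5113 m/d
t = L/v_c = 1150/0.5113 = 2249 d
   = 2249/365 = 6.16 yr

6.16 years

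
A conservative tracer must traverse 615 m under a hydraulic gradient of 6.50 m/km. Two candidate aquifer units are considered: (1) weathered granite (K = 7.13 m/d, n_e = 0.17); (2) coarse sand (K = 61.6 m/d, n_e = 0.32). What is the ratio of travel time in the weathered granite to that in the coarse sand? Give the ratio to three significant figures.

4.59

Unit 1 (weathered granite): v = 7.13×0.0065/0.17 = 0.2726 m/d, t = 615/0.2726 = 2256 d
Unit 2 (coarse sand): v = 61.6×0.0065/0.32 = 1.251 m/d, t = 615/1.251 = 491.5 d
t(weathered granite) / t(coarse sand) = 2256/491.5 = 4.59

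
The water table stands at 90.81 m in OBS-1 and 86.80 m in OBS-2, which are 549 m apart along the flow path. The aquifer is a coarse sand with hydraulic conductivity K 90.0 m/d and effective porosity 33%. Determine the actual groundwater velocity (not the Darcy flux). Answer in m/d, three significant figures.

Hydraulic gradient i = (90.81 − 86.80) / 549 = 4.01 / 549 = 0.007304
Specific discharge q = 90.0 × 0.007304 = 0.6574 m/d
Average linear velocity = 0.6574 / 0.33 = 1.992 m/d

1.99 m/d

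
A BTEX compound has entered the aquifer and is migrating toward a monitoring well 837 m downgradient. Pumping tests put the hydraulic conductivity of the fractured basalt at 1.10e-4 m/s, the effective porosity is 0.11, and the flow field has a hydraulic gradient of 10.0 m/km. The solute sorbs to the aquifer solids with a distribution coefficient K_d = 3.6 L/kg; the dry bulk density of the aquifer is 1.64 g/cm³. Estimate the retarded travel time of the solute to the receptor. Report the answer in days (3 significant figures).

53000 days

K = 1.10e-4 m/s × 86400 s/d = 9.504 m/d
Darcy flux q = K·i = 9.504 × 0.010 = 0.09504 m/d
Seepage velocity v = q / n = 0.09504 / 0.11 = 0.8640 m/d
Retardation R = 1 + ρ_b·K_d/n = 1 + 1.64×3.6/0.11 = 54.67
Contaminant velocity v_c = v/R = 0.8640/54.67 = 0.01580 m/d
t = L/v_c = 837/0.01580 = 52960 d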